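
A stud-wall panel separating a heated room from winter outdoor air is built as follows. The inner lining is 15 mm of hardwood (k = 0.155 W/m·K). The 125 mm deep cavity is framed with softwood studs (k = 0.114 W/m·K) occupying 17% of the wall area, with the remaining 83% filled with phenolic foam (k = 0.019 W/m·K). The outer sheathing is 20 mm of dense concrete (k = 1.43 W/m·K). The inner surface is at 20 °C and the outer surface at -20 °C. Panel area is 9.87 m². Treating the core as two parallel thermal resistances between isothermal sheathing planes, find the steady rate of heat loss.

Sheathing layers in series; stud and cavity paths in parallel between them.
R_inner = 0.015/(0.155×9.87) = 0.009805 K/W
R_stud  = 0.125/(0.114×0.17×9.87) = 0.6535 K/W
R_cav   = 0.125/(0.019×0.83×9.87) = 0.8031 K/W
1/R_core = 1/R_stud + 1/R_cav → R_core = 0.3603 K/W
R_outer = 0.02/(1.43×9.87) = 0.001417 K/W
R_total = 0.3715 K/W
Q = ΔT/R_total = 40/0.3715

Q ≈ 108 W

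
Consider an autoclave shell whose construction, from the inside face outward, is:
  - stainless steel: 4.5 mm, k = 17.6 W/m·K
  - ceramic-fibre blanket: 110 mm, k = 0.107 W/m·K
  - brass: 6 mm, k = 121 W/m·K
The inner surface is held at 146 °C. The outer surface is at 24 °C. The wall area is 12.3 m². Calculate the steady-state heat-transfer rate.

Treating each layer as a thermal resistance in series:
R_stainless steel = L/(kA) = 0.0045/(17.6×12.3) = 2.079×10^-5 K/W
R_ceramic-fibre blanket = L/(kA) = 0.11/(0.107×12.3) = 0.08358 K/W
R_brass = L/(kA) = 0.006/(121×12.3) = 4.031×10^-6 K/W
R_total = 0.08361 K/W
Q = ΔT / R_total = 122 / 0.08361

Q ≈ 1460 W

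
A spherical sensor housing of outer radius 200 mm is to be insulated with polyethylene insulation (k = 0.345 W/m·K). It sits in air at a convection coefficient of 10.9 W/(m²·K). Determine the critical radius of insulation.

r_cr ≈ 63.3 mm

For a sphere r_cr = 2k/h = 2×0.345/10.9
r_cr = 63.3 mm; since the bare radius (200 mm) is above r_cr, any added insulation will reduce heat loss.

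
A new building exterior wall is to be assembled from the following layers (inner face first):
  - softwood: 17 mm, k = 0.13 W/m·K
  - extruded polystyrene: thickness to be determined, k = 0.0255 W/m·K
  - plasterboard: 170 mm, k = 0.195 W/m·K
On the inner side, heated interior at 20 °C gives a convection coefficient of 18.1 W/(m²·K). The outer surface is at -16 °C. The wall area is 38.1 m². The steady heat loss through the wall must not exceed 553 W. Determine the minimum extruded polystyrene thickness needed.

Thermal resistances in series:
R_inner film = 1/(h_i·A) = 1/(18.1×38.1) = 0.00145 K/W
R_softwood = L/(kA) = 0.017/(0.13×38.1) = 0.003432 K/W
R_plasterboard = L/(kA) = 0.17/(0.195×38.1) = 0.02288 K/W
Sum of the known resistances R_other = 0.02776 K/W
Required total resistance R_tot = ΔT/Q_allow = 36/553 = 0.0651 K/W
R_extruded polystyrene = R_tot − R_other = 0.03734 K/W
L = R·k·A = 0.03734×0.0255×38.1

L ≈ 36.3 mm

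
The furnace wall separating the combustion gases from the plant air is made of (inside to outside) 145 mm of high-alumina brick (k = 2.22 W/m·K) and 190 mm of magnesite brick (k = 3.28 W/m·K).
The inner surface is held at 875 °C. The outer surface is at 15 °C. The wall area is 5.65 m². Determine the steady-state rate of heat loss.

Q ≈ 39400 W

Treating each layer as a thermal resistance in series:
R_high-alumina brick = L/(kA) = 0.145/(2.22×5.65) = 0.01156 K/W
R_magnesite brick = L/(kA) = 0.19/(3.28×5.65) = 0.01025 K/W
R_total = 0.02181 K/W
Q = ΔT / R_total = 860 / 0.02181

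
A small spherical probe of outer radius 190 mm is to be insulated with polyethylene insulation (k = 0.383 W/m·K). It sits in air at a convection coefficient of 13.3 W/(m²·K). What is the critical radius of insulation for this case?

For a sphere r_cr = 2k/h = 2×0.383/13.3
r_cr = 57.6 mm; since the bare radius (190 mm) is above r_cr, any added insulation will reduce heat loss.

r_cr ≈ 57.6 mm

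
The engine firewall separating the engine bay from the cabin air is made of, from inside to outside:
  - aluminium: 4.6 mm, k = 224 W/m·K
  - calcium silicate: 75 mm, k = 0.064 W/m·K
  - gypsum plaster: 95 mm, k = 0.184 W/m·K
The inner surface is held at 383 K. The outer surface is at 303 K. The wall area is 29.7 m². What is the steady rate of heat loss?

Q ≈ 1410 W

Using the resistance-network approach (series):
R_aluminium = L/(kA) = 0.0046/(224×29.7) = 6.914×10^-7 K/W
R_calcium silicate = L/(kA) = 0.075/(0.064×29.7) = 0.03946 K/W
R_gypsum plaster = L/(kA) = 0.095/(0.184×29.7) = 0.01738 K/W
R_total = 0.05684 K/W
Q = ΔT / R_total = 80 / 0.05684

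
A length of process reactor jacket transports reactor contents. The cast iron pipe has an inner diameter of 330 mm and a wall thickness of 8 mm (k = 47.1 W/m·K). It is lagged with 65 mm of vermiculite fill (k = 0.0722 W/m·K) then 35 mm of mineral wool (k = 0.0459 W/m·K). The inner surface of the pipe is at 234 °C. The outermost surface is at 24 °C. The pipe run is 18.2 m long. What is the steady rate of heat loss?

Cylindrical conduction, so R = ln(r₂/r₁)/(2πkL) per layer, in series:
R_cast iron pipe wall = ln(173/165)/(2π×47.1×18.2) = 8.79×10^-6 K/W
R_vermiculite fill = ln(238/173)/(2π×0.0722×18.2) = 0.03863 K/W
R_mineral wool = ln(273/238)/(2π×0.0459×18.2) = 0.02614 K/W
R_total = 0.06478 K/W
Q = ΔT/R_total = 210/0.06478

Q ≈ 3240 W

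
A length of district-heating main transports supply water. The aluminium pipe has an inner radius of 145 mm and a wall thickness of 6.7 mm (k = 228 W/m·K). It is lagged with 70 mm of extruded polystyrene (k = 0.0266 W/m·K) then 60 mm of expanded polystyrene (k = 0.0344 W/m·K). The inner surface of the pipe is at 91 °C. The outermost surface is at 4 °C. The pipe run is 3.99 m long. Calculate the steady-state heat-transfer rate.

Q ≈ 103 W

Cylindrical conduction, so R = ln(r₂/r₁)/(2πkL) per layer, in series:
R_aluminium pipe wall = ln(151.7/145)/(2π×228×3.99) = 7.903×10^-6 K/W
R_extruded polystyrene = ln(221.7/151.7)/(2π×0.0266×3.99) = 0.569 K/W
R_expanded polystyrene = ln(281.7/221.7)/(2π×0.0344×3.99) = 0.2777 K/W
R_total = 0.8467 K/W
Q = ΔT/R_total = 87/0.8467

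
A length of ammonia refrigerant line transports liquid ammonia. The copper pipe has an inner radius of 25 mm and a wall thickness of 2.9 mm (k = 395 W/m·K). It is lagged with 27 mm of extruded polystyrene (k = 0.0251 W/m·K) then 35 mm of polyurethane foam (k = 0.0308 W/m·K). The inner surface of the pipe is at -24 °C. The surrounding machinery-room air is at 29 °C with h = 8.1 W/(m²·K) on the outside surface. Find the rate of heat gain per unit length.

q′ ≈ 7.51 W/m

Cylindrical conduction, so R = ln(r₂/r₁)/(2πkL) per layer, in series:
R_copper pipe wall = ln(27.9/25)/(2π×395×1) = 4.422×10^-5 K/W
R_extruded polystyrene = ln(54.9/27.9)/(2π×0.0251×1) = 4.292 K/W
R_polyurethane foam = ln(89.9/54.9)/(2π×0.0308×1) = 2.548 K/W
R_outer film = 1/(h_o·2πr_oL) = 1/(8.1×2π×0.0899×1) = 0.2186 K/W
R_total = 7.059 K/W
Q = ΔT/R_total = 53/7.059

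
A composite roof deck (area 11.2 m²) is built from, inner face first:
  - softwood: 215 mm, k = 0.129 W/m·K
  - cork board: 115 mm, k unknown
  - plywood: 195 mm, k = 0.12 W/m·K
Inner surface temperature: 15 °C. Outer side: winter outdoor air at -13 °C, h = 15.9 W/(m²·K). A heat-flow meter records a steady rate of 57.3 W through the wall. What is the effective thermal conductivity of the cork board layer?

Using the resistance-network approach (series):
R_softwood = L/(kA) = 0.215/(0.129×11.2) = 0.1488 K/W
R_plywood = L/(kA) = 0.195/(0.12×11.2) = 0.1451 K/W
R_outer film = 1/(h_o·A) = 1/(15.9×11.2) = 0.005615 K/W
Sum of known resistances R_other = 0.2995 K/W
Total R = ΔT/Q = 28/57.3 = 0.4887 K/W
R_cork board = R_total − R_other = 0.1891 K/W
k = L/(R·A) = 0.115/(0.1891×11.2)

k ≈ 0.0543 W/(m·K)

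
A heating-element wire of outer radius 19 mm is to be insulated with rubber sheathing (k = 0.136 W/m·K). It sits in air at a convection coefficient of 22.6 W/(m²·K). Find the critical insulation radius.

r_cr ≈ 6.02 mm

For a cylinder r_cr = k/h = 0.136/22.6
r_cr = 6.02 mm; since the bare radius (19 mm) is above r_cr, any added insulation will reduce heat loss.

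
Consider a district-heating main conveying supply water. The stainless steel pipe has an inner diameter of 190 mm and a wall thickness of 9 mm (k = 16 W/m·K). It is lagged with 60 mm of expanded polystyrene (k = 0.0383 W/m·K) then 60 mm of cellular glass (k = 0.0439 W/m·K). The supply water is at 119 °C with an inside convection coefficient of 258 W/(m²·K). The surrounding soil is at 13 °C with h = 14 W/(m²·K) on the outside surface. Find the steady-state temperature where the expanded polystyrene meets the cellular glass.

For a radial system each layer contributes R = ln(r_out/r_in)/(2πkL); films add R = 1/(hA).
R_inner film = 1/(h_i·2πr₁L) = 1/(258×2π×0.095×1) = 0.006493 K/W
R_stainless steel pipe wall = ln(104/95)/(2π×16×1) = 9.004×10^-4 K/W
R_expanded polystyrene = ln(164/104)/(2π×0.0383×1) = 1.893 K/W
R_cellular glass = ln(224/164)/(2π×0.0439×1) = 1.13 K/W
R_outer film = 1/(h_o·2πr_oL) = 1/(14×2π×0.224×1) = 0.05075 K/W
R_total = 3.081 K/W
Q = ΔT/R_total = 106/3.081
Q = 34.4 W/m
T_interface = T_inner − Q·ΣR(inner→interface) = 119 − 34.4×1.9

T ≈ 53.6 °C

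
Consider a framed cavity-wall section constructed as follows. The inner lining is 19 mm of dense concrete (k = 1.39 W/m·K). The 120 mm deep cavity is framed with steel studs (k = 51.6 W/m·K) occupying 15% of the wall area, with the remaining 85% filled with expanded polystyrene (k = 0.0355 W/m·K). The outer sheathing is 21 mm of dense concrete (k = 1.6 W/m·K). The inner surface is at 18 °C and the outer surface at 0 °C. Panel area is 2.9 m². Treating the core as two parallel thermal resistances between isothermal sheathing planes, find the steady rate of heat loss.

Q ≈ 1240 W

Sheathing layers in series; stud and cavity paths in parallel between them.
R_inner = 0.019/(1.39×2.9) = 0.004713 K/W
R_stud  = 0.12/(51.6×0.15×2.9) = 0.005346 K/W
R_cav   = 0.12/(0.0355×0.85×2.9) = 1.371 K/W
1/R_core = 1/R_stud + 1/R_cav → R_core = 0.005325 K/W
R_outer = 0.021/(1.6×2.9) = 0.004526 K/W
R_total = 0.01456 K/W
Q = ΔT/R_total = 18/0.01456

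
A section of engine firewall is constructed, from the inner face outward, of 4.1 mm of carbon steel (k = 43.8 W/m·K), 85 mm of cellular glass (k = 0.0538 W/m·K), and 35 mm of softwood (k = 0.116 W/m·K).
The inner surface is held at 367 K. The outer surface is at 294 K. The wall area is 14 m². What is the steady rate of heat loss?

Using the resistance-network approach (series):
R_carbon steel = L/(kA) = 0.0041/(43.8×14) = 6.686×10^-6 K/W
R_cellular glass = L/(kA) = 0.085/(0.0538×14) = 0.1129 K/W
R_softwood = L/(kA) = 0.035/(0.116×14) = 0.02155 K/W
R_total = 0.1344 K/W
Q = ΔT / R_total = 73 / 0.1344

Q ≈ 543 W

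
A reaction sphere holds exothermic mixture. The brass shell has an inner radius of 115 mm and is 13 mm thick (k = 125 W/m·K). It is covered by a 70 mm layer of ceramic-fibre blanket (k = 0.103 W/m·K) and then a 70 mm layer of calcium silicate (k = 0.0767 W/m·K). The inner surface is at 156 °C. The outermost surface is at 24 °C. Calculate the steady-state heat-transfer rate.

Q ≈ 37.7 W

For a spherical shell R = (1/r₁ − 1/r₂)/(4πk); film R = 1/(h·4πr²). In series:
R_brass shell = (1/0.115 − 1/0.128)/(4π×125) = 5.622×10^-4 K/W
R_ceramic-fibre blanket = (1/0.128 − 1/0.198)/(4π×0.103) = 2.134 K/W
R_calcium silicate = (1/0.198 − 1/0.268)/(4π×0.0767) = 1.369 K/W
R_total = 3.503 K/W
Q = ΔT/R_total = 132/3.503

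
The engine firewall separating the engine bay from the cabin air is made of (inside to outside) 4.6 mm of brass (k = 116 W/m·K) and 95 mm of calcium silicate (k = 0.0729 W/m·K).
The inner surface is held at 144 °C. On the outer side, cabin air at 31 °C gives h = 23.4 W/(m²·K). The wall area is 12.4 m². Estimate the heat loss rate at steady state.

Q ≈ 1040 W

Series thermal resistances:
R_brass = L/(kA) = 0.0046/(116×12.4) = 3.198×10^-6 K/W
R_calcium silicate = L/(kA) = 0.095/(0.0729×12.4) = 0.1051 K/W
R_outer film = 1/(h_o·A) = 1/(23.4×12.4) = 0.003446 K/W
R_total = 0.1085 K/W
Q = ΔT / R_total = 113 / 0.1085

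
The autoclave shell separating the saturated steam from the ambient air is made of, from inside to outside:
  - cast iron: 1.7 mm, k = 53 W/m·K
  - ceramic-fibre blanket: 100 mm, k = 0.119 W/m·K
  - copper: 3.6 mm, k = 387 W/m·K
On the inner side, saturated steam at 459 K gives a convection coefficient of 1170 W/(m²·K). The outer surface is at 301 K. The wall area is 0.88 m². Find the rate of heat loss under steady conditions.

Model the wall as resistances in series:
R_inner film = 1/(h_i·A) = 1/(1170×0.88) = 9.713×10^-4 K/W
R_cast iron = L/(kA) = 0.0017/(53×0.88) = 3.645×10^-5 K/W
R_ceramic-fibre blanket = L/(kA) = 0.1/(0.119×0.88) = 0.9549 K/W
R_copper = L/(kA) = 0.0036/(387×0.88) = 1.057×10^-5 K/W
R_total = 0.9559 K/W
Q = ΔT / R_total = 158 / 0.9559

Q ≈ 165 W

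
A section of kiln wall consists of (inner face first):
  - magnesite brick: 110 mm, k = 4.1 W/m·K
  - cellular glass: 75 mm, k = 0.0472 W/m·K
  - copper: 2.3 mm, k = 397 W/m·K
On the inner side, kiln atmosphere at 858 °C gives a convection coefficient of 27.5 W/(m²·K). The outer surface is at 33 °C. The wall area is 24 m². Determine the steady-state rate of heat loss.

Model the wall as resistances in series:
R_inner film = 1/(h_i·A) = 1/(27.5×24) = 0.001515 K/W
R_magnesite brick = L/(kA) = 0.11/(4.1×24) = 0.001118 K/W
R_cellular glass = L/(kA) = 0.075/(0.0472×24) = 0.06621 K/W
R_copper = L/(kA) = 0.0023/(397×24) = 2.414×10^-7 K/W
R_total = 0.06884 K/W
Q = ΔT / R_total = 825 / 0.06884

Q ≈ 12000 W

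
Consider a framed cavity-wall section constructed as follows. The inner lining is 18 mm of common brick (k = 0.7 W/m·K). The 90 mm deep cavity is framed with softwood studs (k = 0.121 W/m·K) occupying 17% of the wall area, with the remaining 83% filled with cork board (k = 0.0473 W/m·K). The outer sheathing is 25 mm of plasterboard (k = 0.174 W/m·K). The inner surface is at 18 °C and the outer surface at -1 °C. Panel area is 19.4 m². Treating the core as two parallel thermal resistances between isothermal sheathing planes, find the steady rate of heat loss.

Q ≈ 220 W

Sheathing layers in series; stud and cavity paths in parallel between them.
R_inner = 0.018/(0.7×19.4) = 0.001325 K/W
R_stud  = 0.09/(0.121×0.17×19.4) = 0.2255 K/W
R_cav   = 0.09/(0.0473×0.83×19.4) = 0.1182 K/W
1/R_core = 1/R_stud + 1/R_cav → R_core = 0.07754 K/W
R_outer = 0.025/(0.174×19.4) = 0.007406 K/W
R_total = 0.08627 K/W
Q = ΔT/R_total = 19/0.08627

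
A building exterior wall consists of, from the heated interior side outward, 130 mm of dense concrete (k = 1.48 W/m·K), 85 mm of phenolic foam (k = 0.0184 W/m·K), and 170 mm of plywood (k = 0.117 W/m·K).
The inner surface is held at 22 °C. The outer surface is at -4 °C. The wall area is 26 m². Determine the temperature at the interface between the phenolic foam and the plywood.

Using the resistance-network approach (series):
R_dense concrete = L/(kA) = 0.13/(1.48×26) = 0.003378 K/W
R_phenolic foam = L/(kA) = 0.085/(0.0184×26) = 0.1777 K/W
R_plywood = L/(kA) = 0.17/(0.117×26) = 0.05588 K/W
R_total = 0.2369 K/W;  Q = ΔT/R_total = 26/0.2369 = 109.7 W
T_interface = T_inner − Q·ΣR(inner→interface) = 22 − 110×0.1811

T ≈ 2.13 °C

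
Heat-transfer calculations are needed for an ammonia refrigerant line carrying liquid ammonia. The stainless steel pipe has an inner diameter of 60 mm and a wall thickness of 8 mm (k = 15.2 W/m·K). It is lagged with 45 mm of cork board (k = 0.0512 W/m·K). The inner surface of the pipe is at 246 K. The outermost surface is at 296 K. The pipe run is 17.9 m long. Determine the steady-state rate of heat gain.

Q ≈ 368 W

Treating each annulus and film as a series resistance:
R_stainless steel pipe wall = ln(38/30)/(2π×15.2×17.9) = 1.383×10^-4 K/W
R_cork board = ln(83/38)/(2π×0.0512×17.9) = 0.1357 K/W
R_total = 0.1358 K/W
Q = ΔT/R_total = 50/0.1358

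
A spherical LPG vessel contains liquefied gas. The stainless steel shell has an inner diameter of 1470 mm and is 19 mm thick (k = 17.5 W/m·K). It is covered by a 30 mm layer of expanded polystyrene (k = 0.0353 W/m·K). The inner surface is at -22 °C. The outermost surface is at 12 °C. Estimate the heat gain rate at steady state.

Radial (spherical) resistances in series:
R_stainless steel shell = (1/0.735 − 1/0.754)/(4π×17.5) = 1.559×10^-4 K/W
R_expanded polystyrene = (1/0.754 − 1/0.784)/(4π×0.0353) = 0.1144 K/W
R_total = 0.1146 K/W
Q = ΔT/R_total = 34/0.1146

Q ≈ 297 W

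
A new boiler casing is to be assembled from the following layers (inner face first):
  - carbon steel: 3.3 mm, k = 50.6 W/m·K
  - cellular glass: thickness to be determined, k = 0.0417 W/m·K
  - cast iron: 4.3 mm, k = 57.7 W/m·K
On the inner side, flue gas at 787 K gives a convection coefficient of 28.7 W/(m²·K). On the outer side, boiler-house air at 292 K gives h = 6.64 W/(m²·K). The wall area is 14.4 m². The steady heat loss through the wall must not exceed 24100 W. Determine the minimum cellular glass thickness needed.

Series thermal resistances:
R_inner film = 1/(h_i·A) = 1/(28.7×14.4) = 0.00242 K/W
R_carbon steel = L/(kA) = 0.0033/(50.6×14.4) = 4.529×10^-6 K/W
R_cast iron = L/(kA) = 0.0043/(57.7×14.4) = 5.175×10^-6 K/W
R_outer film = 1/(h_o·A) = 1/(6.64×14.4) = 0.01046 K/W
Sum of the known resistances R_other = 0.01289 K/W
Required total resistance R_tot = ΔT/Q_allow = 495/24100 = 0.02054 K/W
R_cellular glass = R_tot − R_other = 0.007652 K/W
L = R·k·A = 0.007652×0.0417×14.4

L ≈ 4.59 mm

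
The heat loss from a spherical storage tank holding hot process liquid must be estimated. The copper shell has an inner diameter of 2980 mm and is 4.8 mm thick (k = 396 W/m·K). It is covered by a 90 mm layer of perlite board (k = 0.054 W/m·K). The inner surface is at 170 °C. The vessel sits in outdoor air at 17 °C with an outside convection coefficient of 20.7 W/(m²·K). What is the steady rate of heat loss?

Q ≈ 2660 W

For a spherical shell R = (1/r₁ − 1/r₂)/(4πk); film R = 1/(h·4πr²). In series:
R_copper shell = (1/1.49 − 1/1.4948)/(4π×396) = 4.331×10^-7 K/W
R_perlite board = (1/1.4948 − 1/1.5848)/(4π×0.054) = 0.05599 K/W
R_outer film = 1/(h·4πr_o²) = 1/(20.7×4π×1.5848²) = 0.001531 K/W
R_total = 0.05752 K/W
Q = ΔT/R_total = 153/0.05752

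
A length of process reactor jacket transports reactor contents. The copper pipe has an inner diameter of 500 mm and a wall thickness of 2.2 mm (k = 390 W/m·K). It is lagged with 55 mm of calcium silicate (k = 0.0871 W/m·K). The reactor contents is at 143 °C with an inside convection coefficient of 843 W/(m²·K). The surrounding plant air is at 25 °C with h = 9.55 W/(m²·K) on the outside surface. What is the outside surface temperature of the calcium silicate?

T ≈ 40.4 °C

Radial resistances (cylindrical: R_cond = ln(r_o/r_i)/(2πkL), R_conv = 1/(h·2πrL)):
R_inner film = 1/(h_i·2πr₁L) = 1/(843×2π×0.25×1) = 7.552×10^-4 K/W
R_copper pipe wall = ln(252.2/250)/(2π×390×1) = 3.575×10^-6 K/W
R_calcium silicate = ln(307.2/252.2)/(2π×0.0871×1) = 0.3605 K/W
R_outer film = 1/(h_o·2πr_oL) = 1/(9.55×2π×0.3072×1) = 0.05425 K/W
R_total = 0.4155 K/W
Q = ΔT/R_total = 118/0.4155
Q = 284 W/m
T_interface = T_inner − Q·ΣR(inner→interface) = 143 − 284×0.3612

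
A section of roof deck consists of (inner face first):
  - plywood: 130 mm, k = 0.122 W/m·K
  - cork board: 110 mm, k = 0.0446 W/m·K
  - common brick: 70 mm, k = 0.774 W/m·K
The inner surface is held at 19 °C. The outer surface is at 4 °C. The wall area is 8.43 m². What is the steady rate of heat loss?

Treating each layer as a thermal resistance in series:
R_plywood = L/(kA) = 0.13/(0.122×8.43) = 0.1264 K/W
R_cork board = L/(kA) = 0.11/(0.0446×8.43) = 0.2926 K/W
R_common brick = L/(kA) = 0.07/(0.774×8.43) = 0.01073 K/W
R_total = 0.4297 K/W
Q = ΔT / R_total = 15 / 0.4297

Q ≈ 34.9 W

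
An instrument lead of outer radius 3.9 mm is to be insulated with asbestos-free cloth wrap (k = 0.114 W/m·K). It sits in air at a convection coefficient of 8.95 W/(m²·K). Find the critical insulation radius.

For a cylinder r_cr = k/h = 0.114/8.95
r_cr = 12.7 mm; since the bare radius (3.9 mm) is below r_cr, adding a thin layer of insulation will *increase* heat loss.

r_cr ≈ 12.7 mm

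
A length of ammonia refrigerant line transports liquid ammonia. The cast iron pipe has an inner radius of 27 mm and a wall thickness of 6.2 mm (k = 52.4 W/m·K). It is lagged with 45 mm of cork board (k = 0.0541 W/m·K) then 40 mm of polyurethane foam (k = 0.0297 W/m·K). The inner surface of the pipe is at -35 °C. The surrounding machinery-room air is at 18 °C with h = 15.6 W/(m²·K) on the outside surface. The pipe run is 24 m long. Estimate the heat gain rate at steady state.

Q ≈ 264 W

Treating each annulus and film as a series resistance:
R_cast iron pipe wall = ln(33.2/27)/(2π×52.4×24) = 2.616×10^-5 K/W
R_cork board = ln(78.2/33.2)/(2π×0.0541×24) = 0.105 K/W
R_polyurethane foam = ln(118.2/78.2)/(2π×0.0297×24) = 0.09224 K/W
R_outer film = 1/(h_o·2πr_oL) = 1/(15.6×2π×0.1182×24) = 0.003596 K/W
R_total = 0.2009 K/W
Q = ΔT/R_total = 53/0.2009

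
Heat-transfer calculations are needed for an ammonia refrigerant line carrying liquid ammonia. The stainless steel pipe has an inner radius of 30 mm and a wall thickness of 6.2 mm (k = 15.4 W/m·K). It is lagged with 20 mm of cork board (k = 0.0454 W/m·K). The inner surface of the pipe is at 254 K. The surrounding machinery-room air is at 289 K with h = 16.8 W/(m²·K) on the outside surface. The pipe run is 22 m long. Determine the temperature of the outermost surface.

T ≈ 286 K

Per-layer cylindrical resistances, series-summed:
R_stainless steel pipe wall = ln(36.2/30)/(2π×15.4×22) = 8.825×10^-5 K/W
R_cork board = ln(56.2/36.2)/(2π×0.0454×22) = 0.07009 K/W
R_outer film = 1/(h_o·2πr_oL) = 1/(16.8×2π×0.0562×22) = 0.007662 K/W
R_total = 0.07784 K/W
Q = ΔT/R_total = 35/0.07784
Q = 450 W
T_interface = T_inner + Q·ΣR(inner→interface) = 254 + 450×0.07018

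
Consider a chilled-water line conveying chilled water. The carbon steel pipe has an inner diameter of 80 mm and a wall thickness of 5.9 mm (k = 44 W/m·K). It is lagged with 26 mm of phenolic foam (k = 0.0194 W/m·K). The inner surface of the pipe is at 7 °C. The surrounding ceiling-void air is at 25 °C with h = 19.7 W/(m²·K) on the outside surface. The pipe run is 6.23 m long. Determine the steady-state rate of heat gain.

Radial resistances (cylindrical: R_cond = ln(r_o/r_i)/(2πkL), R_conv = 1/(h·2πrL)):
R_carbon steel pipe wall = ln(45.9/40)/(2π×44×6.23) = 7.988×10^-5 K/W
R_phenolic foam = ln(71.9/45.9)/(2π×0.0194×6.23) = 0.591 K/W
R_outer film = 1/(h_o·2πr_oL) = 1/(19.7×2π×0.0719×6.23) = 0.01804 K/W
R_total = 0.6091 K/W
Q = ΔT/R_total = 18/0.6091

Q ≈ 29.6 W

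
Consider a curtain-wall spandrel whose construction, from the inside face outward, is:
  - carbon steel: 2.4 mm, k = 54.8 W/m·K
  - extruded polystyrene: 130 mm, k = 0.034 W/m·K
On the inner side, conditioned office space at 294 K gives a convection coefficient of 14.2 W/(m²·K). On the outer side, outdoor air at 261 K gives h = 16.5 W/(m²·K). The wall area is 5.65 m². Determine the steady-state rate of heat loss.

Thermal resistances in series:
R_inner film = 1/(h_i·A) = 1/(14.2×5.65) = 0.01246 K/W
R_carbon steel = L/(kA) = 0.0024/(54.8×5.65) = 7.751×10^-6 K/W
R_extruded polystyrene = L/(kA) = 0.13/(0.034×5.65) = 0.6767 K/W
R_outer film = 1/(h_o·A) = 1/(16.5×5.65) = 0.01073 K/W
R_total = 0.6999 K/W
Q = ΔT / R_total = 33 / 0.6999

Q ≈ 47.1 W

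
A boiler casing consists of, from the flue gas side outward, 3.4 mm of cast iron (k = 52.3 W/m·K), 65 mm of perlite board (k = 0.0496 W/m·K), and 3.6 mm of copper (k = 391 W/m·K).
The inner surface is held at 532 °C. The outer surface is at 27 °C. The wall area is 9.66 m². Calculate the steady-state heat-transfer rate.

Thermal resistances in series:
R_cast iron = L/(kA) = 0.0034/(52.3×9.66) = 6.73×10^-6 K/W
R_perlite board = L/(kA) = 0.065/(0.0496×9.66) = 0.1357 K/W
R_copper = L/(kA) = 0.0036/(391×9.66) = 9.531×10^-7 K/W
R_total = 0.1357 K/W
Q = ΔT / R_total = 505 / 0.1357

Q ≈ 3720 W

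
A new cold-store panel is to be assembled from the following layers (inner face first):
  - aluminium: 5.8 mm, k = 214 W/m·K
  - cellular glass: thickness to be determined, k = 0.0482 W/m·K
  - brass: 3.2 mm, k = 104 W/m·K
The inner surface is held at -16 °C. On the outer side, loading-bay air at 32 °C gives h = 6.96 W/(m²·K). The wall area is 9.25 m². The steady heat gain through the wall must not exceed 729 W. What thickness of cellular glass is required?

Using the resistance-network approach (series):
R_aluminium = L/(kA) = 0.0058/(214×9.25) = 2.93×10^-6 K/W
R_brass = L/(kA) = 0.0032/(104×9.25) = 3.326×10^-6 K/W
R_outer film = 1/(h_o·A) = 1/(6.96×9.25) = 0.01553 K/W
Sum of the known resistances R_other = 0.01554 K/W
Required total resistance R_tot = ΔT/Q_allow = 48/729 = 0.06584 K/W
R_cellular glass = R_tot − R_other = 0.0503 K/W
L = R·k·A = 0.0503×0.0482×9.25

L ≈ 22.4 mm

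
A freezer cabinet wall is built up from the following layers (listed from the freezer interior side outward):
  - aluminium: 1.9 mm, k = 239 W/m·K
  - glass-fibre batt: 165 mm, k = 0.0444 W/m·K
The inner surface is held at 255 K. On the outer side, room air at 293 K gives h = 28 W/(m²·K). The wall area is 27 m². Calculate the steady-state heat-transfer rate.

Thermal resistances in series:
R_aluminium = L/(kA) = 0.0019/(239×27) = 2.944×10^-7 K/W
R_glass-fibre batt = L/(kA) = 0.165/(0.0444×27) = 0.1376 K/W
R_outer film = 1/(h_o·A) = 1/(28×27) = 0.001323 K/W
R_total = 0.139 K/W
Q = ΔT / R_total = 38 / 0.139

Q ≈ 273 W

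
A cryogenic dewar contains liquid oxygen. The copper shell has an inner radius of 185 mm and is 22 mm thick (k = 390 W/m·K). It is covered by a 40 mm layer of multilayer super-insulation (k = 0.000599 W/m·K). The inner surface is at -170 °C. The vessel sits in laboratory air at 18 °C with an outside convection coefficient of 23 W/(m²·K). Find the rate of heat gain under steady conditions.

Q ≈ 1.81 W

Spherical conduction: R = (1/r_in − 1/r_out)/(4πk) per layer; series-sum.
R_copper shell = (1/0.185 − 1/0.207)/(4π×390) = 1.172×10^-4 K/W
R_multilayer super-insulation = (1/0.207 − 1/0.247)/(4π×0.000599) = 103.9 K/W
R_outer film = 1/(h·4πr_o²) = 1/(23×4π×0.247²) = 0.05671 K/W
R_total = 104 K/W
Q = ΔT/R_total = 188/104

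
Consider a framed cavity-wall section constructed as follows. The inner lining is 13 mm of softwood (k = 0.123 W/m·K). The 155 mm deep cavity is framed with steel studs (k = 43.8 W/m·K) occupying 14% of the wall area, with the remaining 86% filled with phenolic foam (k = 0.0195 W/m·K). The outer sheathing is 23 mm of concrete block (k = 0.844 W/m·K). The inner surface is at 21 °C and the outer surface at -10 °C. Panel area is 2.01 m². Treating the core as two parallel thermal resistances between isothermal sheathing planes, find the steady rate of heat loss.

Q ≈ 394 W

Sheathing layers in series; stud and cavity paths in parallel between them.
R_inner = 0.013/(0.123×2.01) = 0.05258 K/W
R_stud  = 0.155/(43.8×0.14×2.01) = 0.01258 K/W
R_cav   = 0.155/(0.0195×0.86×2.01) = 4.598 K/W
1/R_core = 1/R_stud + 1/R_cav → R_core = 0.01254 K/W
R_outer = 0.023/(0.844×2.01) = 0.01356 K/W
R_total = 0.07868 K/W
Q = ΔT/R_total = 31/0.07868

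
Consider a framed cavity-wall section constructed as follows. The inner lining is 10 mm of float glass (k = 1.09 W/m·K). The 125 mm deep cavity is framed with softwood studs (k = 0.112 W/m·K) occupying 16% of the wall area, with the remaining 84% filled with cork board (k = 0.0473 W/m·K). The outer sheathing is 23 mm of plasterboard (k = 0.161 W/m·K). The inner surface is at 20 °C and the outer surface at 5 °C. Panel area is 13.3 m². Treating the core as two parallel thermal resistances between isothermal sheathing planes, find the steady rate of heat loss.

Sheathing layers in series; stud and cavity paths in parallel between them.
R_inner = 0.01/(1.09×13.3) = 6.898×10^-4 K/W
R_stud  = 0.125/(0.112×0.16×13.3) = 0.5245 K/W
R_cav   = 0.125/(0.0473×0.84×13.3) = 0.2365 K/W
1/R_core = 1/R_stud + 1/R_cav → R_core = 0.163 K/W
R_outer = 0.023/(0.161×13.3) = 0.01074 K/W
R_total = 0.1745 K/W
Q = ΔT/R_total = 15/0.1745

Q ≈ 86 W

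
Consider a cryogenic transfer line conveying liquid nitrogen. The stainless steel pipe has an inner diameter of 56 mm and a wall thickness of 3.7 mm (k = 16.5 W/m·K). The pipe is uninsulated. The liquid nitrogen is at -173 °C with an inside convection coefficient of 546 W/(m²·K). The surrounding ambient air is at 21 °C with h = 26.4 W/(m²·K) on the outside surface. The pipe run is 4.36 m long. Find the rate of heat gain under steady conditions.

Treating each annulus and film as a series resistance:
R_inner film = 1/(h_i·2πr₁L) = 1/(546×2π×0.028×4.36) = 0.002388 K/W
R_stainless steel pipe wall = ln(31.7/28)/(2π×16.5×4.36) = 2.746×10^-4 K/W
R_outer film = 1/(h_o·2πr_oL) = 1/(26.4×2π×0.0317×4.36) = 0.04362 K/W
R_total = 0.04628 K/W
Q = ΔT/R_total = 194/0.04628

Q ≈ 4190 W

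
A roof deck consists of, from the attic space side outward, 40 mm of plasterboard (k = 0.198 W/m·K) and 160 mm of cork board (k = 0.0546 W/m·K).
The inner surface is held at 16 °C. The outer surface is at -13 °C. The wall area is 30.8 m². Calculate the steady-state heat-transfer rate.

Q ≈ 285 W

Treating each layer as a thermal resistance in series:
R_plasterboard = L/(kA) = 0.04/(0.198×30.8) = 0.006559 K/W
R_cork board = L/(kA) = 0.16/(0.0546×30.8) = 0.09514 K/W
R_total = 0.1017 K/W
Q = ΔT / R_total = 29 / 0.1017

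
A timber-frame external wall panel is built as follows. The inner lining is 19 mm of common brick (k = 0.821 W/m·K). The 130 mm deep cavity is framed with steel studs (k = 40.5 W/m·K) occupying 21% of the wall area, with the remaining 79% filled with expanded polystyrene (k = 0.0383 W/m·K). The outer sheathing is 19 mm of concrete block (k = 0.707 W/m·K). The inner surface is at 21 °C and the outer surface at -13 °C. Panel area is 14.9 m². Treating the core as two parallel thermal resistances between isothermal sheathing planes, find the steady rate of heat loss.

Sheathing layers in series; stud and cavity paths in parallel between them.
R_inner = 0.019/(0.821×14.9) = 0.001553 K/W
R_stud  = 0.13/(40.5×0.21×14.9) = 0.001026 K/W
R_cav   = 0.13/(0.0383×0.79×14.9) = 0.2884 K/W
1/R_core = 1/R_stud + 1/R_cav → R_core = 0.001022 K/W
R_outer = 0.019/(0.707×14.9) = 0.001804 K/W
R_total = 0.004379 K/W
Q = ΔT/R_total = 34/0.004379

Q ≈ 7760 W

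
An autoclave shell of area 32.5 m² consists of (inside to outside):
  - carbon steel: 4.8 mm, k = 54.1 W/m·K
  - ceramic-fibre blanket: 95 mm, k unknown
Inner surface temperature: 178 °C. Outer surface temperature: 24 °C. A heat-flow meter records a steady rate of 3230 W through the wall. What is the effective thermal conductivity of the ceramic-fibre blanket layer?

Thermal resistances in series:
R_carbon steel = L/(kA) = 0.0048/(54.1×32.5) = 2.73×10^-6 K/W
Sum of known resistances R_other = 2.73×10^-6 K/W
Total R = ΔT/Q = 154/3230 = 0.04768 K/W
R_ceramic-fibre blanket = R_total − R_other = 0.04768 K/W
k = L/(R·A) = 0.095/(0.04768×32.5)

k ≈ 0.0613 W/(m·K)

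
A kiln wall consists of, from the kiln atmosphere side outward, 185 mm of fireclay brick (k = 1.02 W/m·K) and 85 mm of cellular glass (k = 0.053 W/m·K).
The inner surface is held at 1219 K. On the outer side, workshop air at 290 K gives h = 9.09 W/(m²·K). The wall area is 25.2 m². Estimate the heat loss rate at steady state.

Q ≈ 12400 W

Thermal resistances in series:
R_fireclay brick = L/(kA) = 0.185/(1.02×25.2) = 0.007197 K/W
R_cellular glass = L/(kA) = 0.085/(0.053×25.2) = 0.06364 K/W
R_outer film = 1/(h_o·A) = 1/(9.09×25.2) = 0.004366 K/W
R_total = 0.0752 K/W
Q = ΔT / R_total = 929 / 0.0752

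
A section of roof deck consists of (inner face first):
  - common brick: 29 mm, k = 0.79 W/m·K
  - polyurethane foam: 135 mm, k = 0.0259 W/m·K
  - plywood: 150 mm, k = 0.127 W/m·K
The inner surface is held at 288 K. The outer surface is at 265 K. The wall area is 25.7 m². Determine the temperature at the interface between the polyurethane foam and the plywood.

T ≈ 269 K

Thermal resistances in series:
R_common brick = L/(kA) = 0.029/(0.79×25.7) = 0.001428 K/W
R_polyurethane foam = L/(kA) = 0.135/(0.0259×25.7) = 0.2028 K/W
R_plywood = L/(kA) = 0.15/(0.127×25.7) = 0.04596 K/W
R_total = 0.2502 K/W;  Q = ΔT/R_total = 23/0.2502 = 91.93 W
T_interface = T_inner − Q·ΣR(inner→interface) = 288 − 91.9×0.2042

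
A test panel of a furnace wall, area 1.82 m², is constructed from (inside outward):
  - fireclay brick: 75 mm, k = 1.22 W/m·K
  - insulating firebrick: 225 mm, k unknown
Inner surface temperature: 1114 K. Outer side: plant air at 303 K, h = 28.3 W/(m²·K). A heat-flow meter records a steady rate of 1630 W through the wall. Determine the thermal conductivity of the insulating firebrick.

k ≈ 0.278 W/(m·K)

Series thermal resistances:
R_fireclay brick = L/(kA) = 0.075/(1.22×1.82) = 0.03378 K/W
R_outer film = 1/(h_o·A) = 1/(28.3×1.82) = 0.01942 K/W
Sum of known resistances R_other = 0.05319 K/W
Total R = ΔT/Q = 811/1630 = 0.4975 K/W
R_insulating firebrick = R_total − R_other = 0.4444 K/W
k = L/(R·A) = 0.225/(0.4444×1.82)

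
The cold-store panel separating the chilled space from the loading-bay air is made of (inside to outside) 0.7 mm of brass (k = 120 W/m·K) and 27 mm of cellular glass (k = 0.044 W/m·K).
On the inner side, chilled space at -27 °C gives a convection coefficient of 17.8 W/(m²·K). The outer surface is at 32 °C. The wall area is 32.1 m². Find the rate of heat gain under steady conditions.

Q ≈ 2830 W

Model the wall as resistances in series:
R_inner film = 1/(h_i·A) = 1/(17.8×32.1) = 0.00175 K/W
R_brass = L/(kA) = 0.0007/(120×32.1) = 1.817×10^-7 K/W
R_cellular glass = L/(kA) = 0.027/(0.044×32.1) = 0.01912 K/W
R_total = 0.02087 K/W
Q = ΔT / R_total = 59 / 0.02087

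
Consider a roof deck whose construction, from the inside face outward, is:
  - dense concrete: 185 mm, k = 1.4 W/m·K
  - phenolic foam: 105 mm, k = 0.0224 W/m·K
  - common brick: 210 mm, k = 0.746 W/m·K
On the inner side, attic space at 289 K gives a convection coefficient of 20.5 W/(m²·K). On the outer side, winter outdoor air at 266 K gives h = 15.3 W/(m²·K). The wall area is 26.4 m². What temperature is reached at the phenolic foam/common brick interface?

Using the resistance-network approach (series):
R_inner film = 1/(h_i·A) = 1/(20.5×26.4) = 0.001848 K/W
R_dense concrete = L/(kA) = 0.185/(1.4×26.4) = 0.005005 K/W
R_phenolic foam = L/(kA) = 0.105/(0.0224×26.4) = 0.1776 K/W
R_common brick = L/(kA) = 0.21/(0.746×26.4) = 0.01066 K/W
R_outer film = 1/(h_o·A) = 1/(15.3×26.4) = 0.002476 K/W
R_total = 0.1975 K/W;  Q = ΔT/R_total = 23/0.1975 = 116.4 W
T_interface = T_inner − Q·ΣR(inner→interface) = 289 − 116×0.1844

T ≈ 268 K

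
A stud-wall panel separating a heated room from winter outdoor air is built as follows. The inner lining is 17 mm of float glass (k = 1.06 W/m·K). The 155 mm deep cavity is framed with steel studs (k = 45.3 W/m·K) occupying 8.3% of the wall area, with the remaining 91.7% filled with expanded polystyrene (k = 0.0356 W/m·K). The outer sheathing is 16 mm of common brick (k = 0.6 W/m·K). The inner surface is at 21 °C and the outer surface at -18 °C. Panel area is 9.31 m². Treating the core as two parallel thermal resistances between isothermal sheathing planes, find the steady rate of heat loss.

Q ≈ 4340 W

Sheathing layers in series; stud and cavity paths in parallel between them.
R_inner = 0.017/(1.06×9.31) = 0.001723 K/W
R_stud  = 0.155/(45.3×0.083×9.31) = 0.004428 K/W
R_cav   = 0.155/(0.0356×0.917×9.31) = 0.51 K/W
1/R_core = 1/R_stud + 1/R_cav → R_core = 0.00439 K/W
R_outer = 0.016/(0.6×9.31) = 0.002864 K/W
R_total = 0.008977 K/W
Q = ΔT/R_total = 39/0.008977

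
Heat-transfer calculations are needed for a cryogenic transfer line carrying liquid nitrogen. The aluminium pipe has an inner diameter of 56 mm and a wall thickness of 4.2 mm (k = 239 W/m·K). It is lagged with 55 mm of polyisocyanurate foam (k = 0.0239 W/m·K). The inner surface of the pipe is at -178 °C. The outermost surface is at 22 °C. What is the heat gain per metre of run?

q′ ≈ 30.1 W/m

For a radial system each layer contributes R = ln(r_out/r_in)/(2πkL); films add R = 1/(hA).
R_aluminium pipe wall = ln(32.2/28)/(2π×239×1) = 9.307×10^-5 K/W
R_polyisocyanurate foam = ln(87.2/32.2)/(2π×0.0239×1) = 6.634 K/W
R_total = 6.634 K/W
Q = ΔT/R_total = 200/6.634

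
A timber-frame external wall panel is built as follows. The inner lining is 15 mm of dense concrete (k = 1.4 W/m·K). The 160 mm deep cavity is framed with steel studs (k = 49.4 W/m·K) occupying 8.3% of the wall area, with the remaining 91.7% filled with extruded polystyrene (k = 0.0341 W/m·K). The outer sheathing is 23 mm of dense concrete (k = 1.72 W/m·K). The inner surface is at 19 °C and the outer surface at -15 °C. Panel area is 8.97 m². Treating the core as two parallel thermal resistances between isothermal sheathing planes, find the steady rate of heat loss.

Sheathing layers in series; stud and cavity paths in parallel between them.
R_inner = 0.015/(1.4×8.97) = 0.001194 K/W
R_stud  = 0.16/(49.4×0.083×8.97) = 0.00435 K/W
R_cav   = 0.16/(0.0341×0.917×8.97) = 0.5704 K/W
1/R_core = 1/R_stud + 1/R_cav → R_core = 0.004317 K/W
R_outer = 0.023/(1.72×8.97) = 0.001491 K/W
R_total = 0.007003 K/W
Q = ΔT/R_total = 34/0.007003

Q ≈ 4860 W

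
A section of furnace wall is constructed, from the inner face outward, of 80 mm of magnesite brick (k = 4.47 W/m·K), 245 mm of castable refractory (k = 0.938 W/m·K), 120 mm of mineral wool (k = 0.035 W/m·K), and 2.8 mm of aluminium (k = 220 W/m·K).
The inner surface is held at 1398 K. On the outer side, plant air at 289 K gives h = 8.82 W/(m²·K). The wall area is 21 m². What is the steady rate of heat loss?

Treating each layer as a thermal resistance in series:
R_magnesite brick = L/(kA) = 0.08/(4.47×21) = 8.522×10^-4 K/W
R_castable refractory = L/(kA) = 0.245/(0.938×21) = 0.01244 K/W
R_mineral wool = L/(kA) = 0.12/(0.035×21) = 0.1633 K/W
R_aluminium = L/(kA) = 0.0028/(220×21) = 6.061×10^-7 K/W
R_outer film = 1/(h_o·A) = 1/(8.82×21) = 0.005399 K/W
R_total = 0.182 K/W
Q = ΔT / R_total = 1109 / 0.182

Q ≈ 6090 W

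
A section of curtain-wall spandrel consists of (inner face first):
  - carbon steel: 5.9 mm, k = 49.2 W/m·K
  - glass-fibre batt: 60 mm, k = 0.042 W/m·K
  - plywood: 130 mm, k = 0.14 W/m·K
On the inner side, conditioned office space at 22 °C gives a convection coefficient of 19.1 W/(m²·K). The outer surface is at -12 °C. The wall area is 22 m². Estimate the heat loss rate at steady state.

Q ≈ 310 W

Series thermal resistances:
R_inner film = 1/(h_i·A) = 1/(19.1×22) = 0.00238 K/W
R_carbon steel = L/(kA) = 0.0059/(49.2×22) = 5.451×10^-6 K/W
R_glass-fibre batt = L/(kA) = 0.06/(0.042×22) = 0.06494 K/W
R_plywood = L/(kA) = 0.13/(0.14×22) = 0.04221 K/W
R_total = 0.1095 K/W
Q = ΔT / R_total = 34 / 0.1095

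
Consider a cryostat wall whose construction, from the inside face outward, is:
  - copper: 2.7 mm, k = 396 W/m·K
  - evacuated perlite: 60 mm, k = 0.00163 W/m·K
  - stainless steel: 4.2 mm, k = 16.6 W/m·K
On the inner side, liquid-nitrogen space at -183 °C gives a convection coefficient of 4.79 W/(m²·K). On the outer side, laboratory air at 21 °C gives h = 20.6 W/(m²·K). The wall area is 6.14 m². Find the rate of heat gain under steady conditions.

Q ≈ 33.8 W

Series thermal resistances:
R_inner film = 1/(h_i·A) = 1/(4.79×6.14) = 0.034 K/W
R_copper = L/(kA) = 0.0027/(396×6.14) = 1.11×10^-6 K/W
R_evacuated perlite = L/(kA) = 0.06/(0.00163×6.14) = 5.995 K/W
R_stainless steel = L/(kA) = 0.0042/(16.6×6.14) = 4.121×10^-5 K/W
R_outer film = 1/(h_o·A) = 1/(20.6×6.14) = 0.007906 K/W
R_total = 6.037 K/W
Q = ΔT / R_total = 204 / 6.037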